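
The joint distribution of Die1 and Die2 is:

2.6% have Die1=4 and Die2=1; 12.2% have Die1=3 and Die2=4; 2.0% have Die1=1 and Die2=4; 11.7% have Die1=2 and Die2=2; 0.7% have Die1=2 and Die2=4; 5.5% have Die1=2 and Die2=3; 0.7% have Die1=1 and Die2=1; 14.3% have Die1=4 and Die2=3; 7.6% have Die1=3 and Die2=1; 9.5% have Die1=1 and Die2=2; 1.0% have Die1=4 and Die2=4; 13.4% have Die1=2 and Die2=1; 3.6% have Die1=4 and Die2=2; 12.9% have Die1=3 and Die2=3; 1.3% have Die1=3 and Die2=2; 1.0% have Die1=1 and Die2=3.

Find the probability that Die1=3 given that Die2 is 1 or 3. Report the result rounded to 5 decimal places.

0.35345

P(Die2=1) = 0.007 + 0.134 + 0.076 + 0.026 = 0.243.
P(Die2=3) = 0.010 + 0.055 + 0.129 + 0.143 = 0.337.
P(Die2 ∈ {1, 3}) = 0.243 + 0.337 = 0.580; P(Die1=3, Die2 ∈ {1, 3}) = 0.076 + 0.129 = 0.205.
P(Die1=3 | Die2 ∈ {1, 3}) = 0.205/0.580 = 0.35345.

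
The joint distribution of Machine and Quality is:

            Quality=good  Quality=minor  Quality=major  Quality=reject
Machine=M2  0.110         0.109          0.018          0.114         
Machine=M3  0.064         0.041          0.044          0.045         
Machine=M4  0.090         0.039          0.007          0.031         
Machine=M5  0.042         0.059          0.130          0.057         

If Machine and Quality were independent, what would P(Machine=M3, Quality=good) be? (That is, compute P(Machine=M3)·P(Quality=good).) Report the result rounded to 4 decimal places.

0.0594

P(Machine=M3) = 0.064 + 0.041 + 0.044 + 0.045 = 0.194.
P(Quality=good) = 0.110 + 0.064 + 0.090 + 0.042 = 0.306.
Product: 0.194 × 0.306 = 0.0594.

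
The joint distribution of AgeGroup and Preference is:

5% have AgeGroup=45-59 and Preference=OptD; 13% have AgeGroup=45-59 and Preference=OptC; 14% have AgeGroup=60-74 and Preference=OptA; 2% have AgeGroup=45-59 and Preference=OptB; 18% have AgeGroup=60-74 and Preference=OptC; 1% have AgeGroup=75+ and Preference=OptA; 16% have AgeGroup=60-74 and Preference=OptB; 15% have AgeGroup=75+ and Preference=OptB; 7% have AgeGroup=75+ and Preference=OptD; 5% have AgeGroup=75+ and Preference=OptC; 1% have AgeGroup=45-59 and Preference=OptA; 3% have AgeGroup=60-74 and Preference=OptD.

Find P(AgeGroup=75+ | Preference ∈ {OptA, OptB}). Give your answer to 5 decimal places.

0.32653

P(Preference=OptA) = 0.01 + 0.14 + 0.01 = 0.16.
P(Preference=OptB) = 0.02 + 0.16 + 0.15 = 0.33.
P(Preference ∈ {OptA, OptB}) = 0.16 + 0.33 = 0.49; P(AgeGroup=75+, Preference ∈ {OptA, OptB}) = 0.01 + 0.15 = 0.16.
P(AgeGroup=75+ | Preference ∈ {OptA, OptB}) = 0.16/0.49 = 0.32653.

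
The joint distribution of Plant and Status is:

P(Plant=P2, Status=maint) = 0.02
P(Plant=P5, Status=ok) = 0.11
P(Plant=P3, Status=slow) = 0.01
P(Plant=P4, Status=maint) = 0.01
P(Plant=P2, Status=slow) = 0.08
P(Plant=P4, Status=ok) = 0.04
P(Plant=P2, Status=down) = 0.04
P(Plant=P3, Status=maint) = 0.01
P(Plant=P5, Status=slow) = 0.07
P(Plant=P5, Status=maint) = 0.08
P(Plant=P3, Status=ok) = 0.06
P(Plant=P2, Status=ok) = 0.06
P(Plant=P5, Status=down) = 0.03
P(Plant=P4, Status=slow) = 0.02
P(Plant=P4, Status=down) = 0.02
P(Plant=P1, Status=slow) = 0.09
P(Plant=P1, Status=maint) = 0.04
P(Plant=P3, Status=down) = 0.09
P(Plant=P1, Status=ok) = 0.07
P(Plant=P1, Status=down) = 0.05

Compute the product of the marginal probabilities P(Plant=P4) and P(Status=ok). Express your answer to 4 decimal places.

P(Plant=P4) = 0.04 + 0.02 + 0.02 + 0.01 = 0.09.
P(Status=ok) = 0.07 + 0.06 + 0.06 + 0.04 + 0.11 = 0.34.
Product: 0.09 × 0.34 = 0.0306.

0.0306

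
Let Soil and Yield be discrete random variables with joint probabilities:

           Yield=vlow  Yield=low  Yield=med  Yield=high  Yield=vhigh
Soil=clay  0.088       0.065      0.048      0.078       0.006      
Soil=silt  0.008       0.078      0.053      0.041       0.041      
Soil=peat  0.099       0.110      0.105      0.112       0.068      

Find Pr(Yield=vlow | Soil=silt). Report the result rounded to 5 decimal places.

P(Soil=silt) = 0.008 + 0.078 + 0.053 + 0.041 + 0.041 = 0.221.
P(Yield=vlow | Soil=silt) = 0.008/0.221 = 0.03620.

0.03620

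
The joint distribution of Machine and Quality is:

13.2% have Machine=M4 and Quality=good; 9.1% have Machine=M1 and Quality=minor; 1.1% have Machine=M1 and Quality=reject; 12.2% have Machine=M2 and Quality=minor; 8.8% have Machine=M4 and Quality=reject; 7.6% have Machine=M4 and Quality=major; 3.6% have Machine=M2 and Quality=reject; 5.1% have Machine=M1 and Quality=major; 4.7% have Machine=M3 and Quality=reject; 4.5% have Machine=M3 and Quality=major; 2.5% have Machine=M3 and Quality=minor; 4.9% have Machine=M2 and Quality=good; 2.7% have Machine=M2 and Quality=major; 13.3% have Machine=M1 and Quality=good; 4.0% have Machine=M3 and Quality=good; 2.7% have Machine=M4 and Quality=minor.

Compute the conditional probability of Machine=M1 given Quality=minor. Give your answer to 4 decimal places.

P(Quality=minor) = 0.091 + 0.122 + 0.025 + 0.027 = 0.265.
P(Machine=M1 | Quality=minor) = 0.091/0.265 = 0.3434.

0.3434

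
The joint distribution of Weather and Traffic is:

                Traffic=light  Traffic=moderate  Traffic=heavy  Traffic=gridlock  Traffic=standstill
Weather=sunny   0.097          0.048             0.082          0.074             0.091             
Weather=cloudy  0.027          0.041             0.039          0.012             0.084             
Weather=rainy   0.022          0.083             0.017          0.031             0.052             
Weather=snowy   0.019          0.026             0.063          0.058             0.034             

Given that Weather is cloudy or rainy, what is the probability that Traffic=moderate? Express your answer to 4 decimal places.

0.3039

P(Weather=cloudy) = 0.027 + 0.041 + 0.039 + 0.012 + 0.084 = 0.203.
P(Weather=rainy) = 0.022 + 0.083 + 0.017 + 0.031 + 0.052 = 0.205.
P(Weather ∈ {cloudy, rainy}) = 0.203 + 0.205 = 0.408; P(Traffic=moderate, Weather ∈ {cloudy, rainy}) = 0.041 + 0.083 = 0.124.
P(Traffic=moderate | Weather ∈ {cloudy, rainy}) = 0.124/0.408 = 0.3039.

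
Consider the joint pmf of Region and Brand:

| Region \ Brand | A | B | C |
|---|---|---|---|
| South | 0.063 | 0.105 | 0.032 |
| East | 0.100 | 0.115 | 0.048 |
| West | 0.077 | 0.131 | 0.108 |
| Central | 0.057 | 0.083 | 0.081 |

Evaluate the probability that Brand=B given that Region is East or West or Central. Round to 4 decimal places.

0.4113

P(Region=East) = 0.100 + 0.115 + 0.048 = 0.263.
P(Region=West) = 0.077 + 0.131 + 0.108 = 0.316.
P(Region=Central) = 0.057 + 0.083 + 0.081 = 0.221.
P(Region ∈ {East, West, Central}) = 0.263 + 0.316 + 0.221 = 0.800; P(Brand=B, Region ∈ {East, West, Central}) = 0.115 + 0.131 + 0.083 = 0.329.
P(Brand=B | Region ∈ {East, West, Central}) = 0.329/0.800 = 0.4113.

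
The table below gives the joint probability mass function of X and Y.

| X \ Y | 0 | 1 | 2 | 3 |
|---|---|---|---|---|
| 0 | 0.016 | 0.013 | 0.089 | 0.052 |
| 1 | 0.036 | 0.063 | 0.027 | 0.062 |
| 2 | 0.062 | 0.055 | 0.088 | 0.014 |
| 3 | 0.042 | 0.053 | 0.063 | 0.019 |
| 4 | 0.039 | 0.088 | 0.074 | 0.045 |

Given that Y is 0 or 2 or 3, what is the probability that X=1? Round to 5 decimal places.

P(Y=0) = 0.016 + 0.036 + 0.062 + 0.042 + 0.039 = 0.195.
P(Y=2) = 0.089 + 0.027 + 0.088 + 0.063 + 0.074 = 0.341.
P(Y=3) = 0.052 + 0.062 + 0.014 + 0.019 + 0.045 = 0.192.
P(Y ∈ {0, 2, 3}) = 0.195 + 0.341 + 0.192 = 0.728; P(X=1, Y ∈ {0, 2, 3}) = 0.036 + 0.027 + 0.062 = 0.125.
P(X=1 | Y ∈ {0, 2, 3}) = 0.125/0.728 = 0.17170.

0.17170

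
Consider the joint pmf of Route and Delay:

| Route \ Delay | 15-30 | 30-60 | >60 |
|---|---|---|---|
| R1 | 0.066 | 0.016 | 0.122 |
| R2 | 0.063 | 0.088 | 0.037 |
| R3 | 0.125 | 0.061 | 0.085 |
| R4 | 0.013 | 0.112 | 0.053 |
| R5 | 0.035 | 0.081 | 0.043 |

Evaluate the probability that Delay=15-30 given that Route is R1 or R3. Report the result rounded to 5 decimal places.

0.40211

P(Route=R1) = 0.066 + 0.016 + 0.122 = 0.204.
P(Route=R3) = 0.125 + 0.061 + 0.085 = 0.271.
P(Route ∈ {R1, R3}) = 0.204 + 0.271 = 0.475; P(Delay=15-30, Route ∈ {R1, R3}) = 0.066 + 0.125 = 0.191.
P(Delay=15-30 | Route ∈ {R1, R3}) = 0.191/0.475 = 0.40211.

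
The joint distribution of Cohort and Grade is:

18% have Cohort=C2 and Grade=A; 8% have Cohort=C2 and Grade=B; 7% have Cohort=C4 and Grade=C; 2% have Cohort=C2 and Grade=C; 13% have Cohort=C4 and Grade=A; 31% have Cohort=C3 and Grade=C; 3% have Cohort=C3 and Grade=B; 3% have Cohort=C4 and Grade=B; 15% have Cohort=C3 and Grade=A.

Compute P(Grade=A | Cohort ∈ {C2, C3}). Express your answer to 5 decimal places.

0.42857

P(Cohort=C2) = 0.18 + 0.08 + 0.02 = 0.28.
P(Cohort=C3) = 0.15 + 0.03 + 0.31 = 0.49.
P(Cohort ∈ {C2, C3}) = 0.28 + 0.49 = 0.77; P(Grade=A, Cohort ∈ {C2, C3}) = 0.18 + 0.15 = 0.33.
P(Grade=A | Cohort ∈ {C2, C3}) = 0.33/0.77 = 0.42857.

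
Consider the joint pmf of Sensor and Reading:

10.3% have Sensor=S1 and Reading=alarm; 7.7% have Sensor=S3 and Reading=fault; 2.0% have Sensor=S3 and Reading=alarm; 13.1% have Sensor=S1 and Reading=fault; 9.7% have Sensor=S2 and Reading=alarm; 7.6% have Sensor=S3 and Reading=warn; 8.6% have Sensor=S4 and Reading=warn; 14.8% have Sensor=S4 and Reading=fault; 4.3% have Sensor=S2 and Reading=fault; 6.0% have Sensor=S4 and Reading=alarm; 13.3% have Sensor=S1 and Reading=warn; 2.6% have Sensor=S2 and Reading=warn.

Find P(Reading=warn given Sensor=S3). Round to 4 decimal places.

P(Sensor=S3) = 0.076 + 0.020 + 0.077 = 0.173.
P(Reading=warn | Sensor=S3) = 0.076/0.173 = 0.4393.

0.4393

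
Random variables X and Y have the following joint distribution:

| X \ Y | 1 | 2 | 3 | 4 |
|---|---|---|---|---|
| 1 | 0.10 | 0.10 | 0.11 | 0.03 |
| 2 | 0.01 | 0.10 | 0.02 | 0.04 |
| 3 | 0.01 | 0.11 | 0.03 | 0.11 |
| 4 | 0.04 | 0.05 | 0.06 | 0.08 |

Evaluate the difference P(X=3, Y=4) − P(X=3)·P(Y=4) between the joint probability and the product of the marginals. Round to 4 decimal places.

P(X=3) = 0.01 + 0.11 + 0.03 + 0.11 = 0.26.
P(Y=4) = 0.03 + 0.04 + 0.11 + 0.08 = 0.26.
P(X=3, Y=4) − P(X=3)P(Y=4) = 0.11 − 0.26×0.26 = 0.0424.

0.0424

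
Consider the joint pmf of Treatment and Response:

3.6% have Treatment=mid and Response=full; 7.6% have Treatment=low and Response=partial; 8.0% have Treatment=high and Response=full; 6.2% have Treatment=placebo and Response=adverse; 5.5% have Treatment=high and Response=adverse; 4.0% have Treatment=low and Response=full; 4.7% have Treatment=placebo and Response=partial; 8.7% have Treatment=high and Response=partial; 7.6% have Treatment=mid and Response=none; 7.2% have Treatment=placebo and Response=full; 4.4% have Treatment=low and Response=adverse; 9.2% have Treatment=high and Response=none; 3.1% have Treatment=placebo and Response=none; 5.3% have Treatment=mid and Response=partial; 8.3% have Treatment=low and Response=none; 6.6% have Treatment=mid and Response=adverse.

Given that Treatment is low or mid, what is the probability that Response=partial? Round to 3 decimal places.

P(Treatment=low) = 0.083 + 0.076 + 0.040 + 0.044 = 0.243.
P(Treatment=mid) = 0.076 + 0.053 + 0.036 + 0.066 = 0.231.
P(Treatment ∈ {low, mid}) = 0.243 + 0.231 = 0.474; P(Response=partial, Treatment ∈ {low, mid}) = 0.076 + 0.053 = 0.129.
P(Response=partial | Treatment ∈ {low, mid}) = 0.129/0.474 = 0.272.

0.272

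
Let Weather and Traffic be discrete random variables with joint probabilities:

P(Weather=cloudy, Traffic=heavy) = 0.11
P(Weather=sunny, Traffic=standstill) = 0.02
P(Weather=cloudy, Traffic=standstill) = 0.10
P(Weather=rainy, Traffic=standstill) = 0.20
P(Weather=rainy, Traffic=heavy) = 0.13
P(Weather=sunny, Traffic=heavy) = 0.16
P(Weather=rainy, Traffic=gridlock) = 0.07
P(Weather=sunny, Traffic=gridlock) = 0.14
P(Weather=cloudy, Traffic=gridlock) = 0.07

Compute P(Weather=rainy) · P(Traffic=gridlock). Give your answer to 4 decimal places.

0.1120

P(Weather=rainy) = 0.13 + 0.07 + 0.20 = 0.40.
P(Traffic=gridlock) = 0.14 + 0.07 + 0.07 = 0.28.
Product: 0.40 × 0.28 = 0.1120.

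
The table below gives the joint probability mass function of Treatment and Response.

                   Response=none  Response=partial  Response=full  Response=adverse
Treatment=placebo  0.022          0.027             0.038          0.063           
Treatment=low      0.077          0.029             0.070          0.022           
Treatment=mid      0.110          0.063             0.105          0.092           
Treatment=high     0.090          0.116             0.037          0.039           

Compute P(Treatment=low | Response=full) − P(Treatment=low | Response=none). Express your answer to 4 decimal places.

0.0225

P(Response=full) = 0.038 + 0.070 + 0.105 + 0.037 = 0.250; P(Treatment=low | Response=full) = 0.070/0.250 = 0.28000.
P(Response=none) = 0.022 + 0.077 + 0.110 + 0.090 = 0.299; P(Treatment=low | Response=none) = 0.077/0.299 = 0.25753.
Difference = 0.0225.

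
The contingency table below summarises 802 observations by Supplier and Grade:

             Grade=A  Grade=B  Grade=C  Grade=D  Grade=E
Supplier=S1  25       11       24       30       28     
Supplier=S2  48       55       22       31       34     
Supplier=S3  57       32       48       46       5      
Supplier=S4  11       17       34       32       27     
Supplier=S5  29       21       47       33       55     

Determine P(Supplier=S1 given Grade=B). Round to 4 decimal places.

0.0809

Total with Grade=B: 11 + 55 + 32 + 17 + 21 = 136.
P(Supplier=S1 | Grade=B) = 11/136 = 0.0809.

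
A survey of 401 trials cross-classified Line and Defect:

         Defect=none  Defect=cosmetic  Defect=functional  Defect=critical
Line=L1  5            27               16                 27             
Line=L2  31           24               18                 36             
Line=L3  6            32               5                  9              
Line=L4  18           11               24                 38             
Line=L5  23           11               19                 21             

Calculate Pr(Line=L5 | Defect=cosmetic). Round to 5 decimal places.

Total with Defect=cosmetic: 27 + 24 + 32 + 11 + 11 = 105.
P(Line=L5 | Defect=cosmetic) = 11/105 = 0.10476.

0.10476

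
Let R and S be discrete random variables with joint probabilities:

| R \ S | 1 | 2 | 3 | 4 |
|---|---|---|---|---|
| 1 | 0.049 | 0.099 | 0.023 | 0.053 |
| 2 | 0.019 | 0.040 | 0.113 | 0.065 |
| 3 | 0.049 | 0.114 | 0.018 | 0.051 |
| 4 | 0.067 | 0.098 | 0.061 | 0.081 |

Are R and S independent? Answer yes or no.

P(R=2) = 0.237 and P(S=3) = 0.215, so their product is 0.05096, but P(R=2, S=3) = 0.113. Since these differ, R and S are not independent.

no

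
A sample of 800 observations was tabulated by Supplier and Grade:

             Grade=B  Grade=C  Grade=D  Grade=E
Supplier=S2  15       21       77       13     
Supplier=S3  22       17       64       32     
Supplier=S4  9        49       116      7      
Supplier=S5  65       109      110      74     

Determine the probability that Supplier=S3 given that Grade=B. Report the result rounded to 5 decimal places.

Total with Grade=B: 15 + 22 + 9 + 65 = 111.
P(Supplier=S3 | Grade=B) = 22/111 = 0.19820.

0.19820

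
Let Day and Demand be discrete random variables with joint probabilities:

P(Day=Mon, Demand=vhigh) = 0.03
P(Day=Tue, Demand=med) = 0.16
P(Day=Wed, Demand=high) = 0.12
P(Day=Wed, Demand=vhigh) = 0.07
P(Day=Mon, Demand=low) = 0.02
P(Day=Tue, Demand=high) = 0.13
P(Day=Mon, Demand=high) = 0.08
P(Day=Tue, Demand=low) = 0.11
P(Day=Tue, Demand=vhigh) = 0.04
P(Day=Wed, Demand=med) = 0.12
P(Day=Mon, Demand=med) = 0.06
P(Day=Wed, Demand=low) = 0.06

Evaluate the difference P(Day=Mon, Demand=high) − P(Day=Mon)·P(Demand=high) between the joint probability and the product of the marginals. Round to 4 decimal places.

0.0173

P(Day=Mon) = 0.02 + 0.06 + 0.08 + 0.03 = 0.19.
P(Demand=high) = 0.08 + 0.13 + 0.12 = 0.33.
P(Day=Mon, Demand=high) − P(Day=Mon)P(Demand=high) = 0.08 − 0.19×0.33 = 0.0173.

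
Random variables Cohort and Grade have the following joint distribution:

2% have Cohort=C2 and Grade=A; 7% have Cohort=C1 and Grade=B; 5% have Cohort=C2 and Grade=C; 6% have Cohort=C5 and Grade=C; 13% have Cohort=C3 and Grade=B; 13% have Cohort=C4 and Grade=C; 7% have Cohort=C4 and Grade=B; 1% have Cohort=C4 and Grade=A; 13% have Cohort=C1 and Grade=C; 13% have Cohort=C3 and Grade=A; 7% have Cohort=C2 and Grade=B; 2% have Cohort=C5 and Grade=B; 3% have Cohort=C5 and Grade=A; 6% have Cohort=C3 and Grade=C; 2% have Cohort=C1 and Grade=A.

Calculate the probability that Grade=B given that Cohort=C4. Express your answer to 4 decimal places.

P(Cohort=C4) = 0.01 + 0.07 + 0.13 = 0.21.
P(Grade=B | Cohort=C4) = 0.07/0.21 = 0.3333.

0.3333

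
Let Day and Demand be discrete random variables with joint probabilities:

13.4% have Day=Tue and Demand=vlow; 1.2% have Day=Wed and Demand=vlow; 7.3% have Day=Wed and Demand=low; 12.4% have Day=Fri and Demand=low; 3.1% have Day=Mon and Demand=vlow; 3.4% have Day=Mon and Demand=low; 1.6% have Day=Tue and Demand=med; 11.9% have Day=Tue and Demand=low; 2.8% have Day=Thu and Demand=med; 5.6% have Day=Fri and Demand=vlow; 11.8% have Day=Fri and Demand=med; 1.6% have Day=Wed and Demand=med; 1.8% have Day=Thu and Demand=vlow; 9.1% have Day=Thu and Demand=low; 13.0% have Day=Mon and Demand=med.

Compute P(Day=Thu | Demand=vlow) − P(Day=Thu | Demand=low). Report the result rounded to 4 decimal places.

-0.1346

P(Demand=vlow) = 0.031 + 0.134 + 0.012 + 0.018 + 0.056 = 0.251; P(Day=Thu | Demand=vlow) = 0.018/0.251 = 0.07171.
P(Demand=low) = 0.034 + 0.119 + 0.073 + 0.091 + 0.124 = 0.441; P(Day=Thu | Demand=low) = 0.091/0.441 = 0.20635.
Difference = -0.1346.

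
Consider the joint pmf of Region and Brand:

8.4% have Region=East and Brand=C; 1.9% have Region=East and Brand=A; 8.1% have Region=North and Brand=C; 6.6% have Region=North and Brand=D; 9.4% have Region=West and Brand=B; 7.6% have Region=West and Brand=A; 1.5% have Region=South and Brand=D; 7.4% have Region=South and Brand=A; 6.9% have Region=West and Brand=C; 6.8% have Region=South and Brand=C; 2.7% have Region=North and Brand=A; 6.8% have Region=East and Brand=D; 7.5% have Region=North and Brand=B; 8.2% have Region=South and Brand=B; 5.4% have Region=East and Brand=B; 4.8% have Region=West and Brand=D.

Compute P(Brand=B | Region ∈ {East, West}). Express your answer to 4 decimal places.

P(Region=East) = 0.019 + 0.054 + 0.084 + 0.068 = 0.225.
P(Region=West) = 0.076 + 0.094 + 0.069 + 0.048 = 0.287.
P(Region ∈ {East, West}) = 0.225 + 0.287 = 0.512; P(Brand=B, Region ∈ {East, West}) = 0.054 + 0.094 = 0.148.
P(Brand=B | Region ∈ {East, West}) = 0.148/0.512 = 0.2891.

0.2891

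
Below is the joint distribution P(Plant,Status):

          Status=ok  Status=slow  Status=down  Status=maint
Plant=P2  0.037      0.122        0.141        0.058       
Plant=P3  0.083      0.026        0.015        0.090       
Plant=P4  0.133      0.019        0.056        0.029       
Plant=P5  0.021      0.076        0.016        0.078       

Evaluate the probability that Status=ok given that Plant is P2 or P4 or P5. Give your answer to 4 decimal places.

0.2430

P(Plant=P2) = 0.037 + 0.122 + 0.141 + 0.058 = 0.358.
P(Plant=P4) = 0.133 + 0.019 + 0.056 + 0.029 = 0.237.
P(Plant=P5) = 0.021 + 0.076 + 0.016 + 0.078 = 0.191.
P(Plant ∈ {P2, P4, P5}) = 0.358 + 0.237 + 0.191 = 0.786; P(Status=ok, Plant ∈ {P2, P4, P5}) = 0.037 + 0.133 + 0.021 = 0.191.
P(Status=ok | Plant ∈ {P2, P4, P5}) = 0.191/0.786 = 0.2430.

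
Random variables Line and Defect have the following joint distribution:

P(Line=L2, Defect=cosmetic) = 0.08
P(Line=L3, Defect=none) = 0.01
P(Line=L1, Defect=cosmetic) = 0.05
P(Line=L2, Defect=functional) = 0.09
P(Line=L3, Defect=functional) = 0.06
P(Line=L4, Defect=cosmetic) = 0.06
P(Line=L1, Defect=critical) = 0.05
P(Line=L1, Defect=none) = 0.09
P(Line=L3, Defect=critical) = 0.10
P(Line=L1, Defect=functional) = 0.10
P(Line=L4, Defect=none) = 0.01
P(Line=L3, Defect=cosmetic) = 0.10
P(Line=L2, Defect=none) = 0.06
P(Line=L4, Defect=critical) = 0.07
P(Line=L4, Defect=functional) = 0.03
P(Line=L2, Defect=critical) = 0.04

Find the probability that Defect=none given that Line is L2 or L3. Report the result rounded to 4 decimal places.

P(Line=L2) = 0.06 + 0.08 + 0.09 + 0.04 = 0.27.
P(Line=L3) = 0.01 + 0.10 + 0.06 + 0.10 = 0.27.
P(Line ∈ {L2, L3}) = 0.27 + 0.27 = 0.54; P(Defect=none, Line ∈ {L2, L3}) = 0.06 + 0.01 = 0.07.
P(Defect=none | Line ∈ {L2, L3}) = 0.07/0.54 = 0.1296.

0.1296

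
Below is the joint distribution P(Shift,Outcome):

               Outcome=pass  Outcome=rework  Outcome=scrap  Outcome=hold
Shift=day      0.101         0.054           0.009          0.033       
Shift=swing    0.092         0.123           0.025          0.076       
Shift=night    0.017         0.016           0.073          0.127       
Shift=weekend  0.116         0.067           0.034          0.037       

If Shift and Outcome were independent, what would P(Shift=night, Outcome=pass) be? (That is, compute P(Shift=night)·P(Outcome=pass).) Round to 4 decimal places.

P(Shift=night) = 0.017 + 0.016 + 0.073 + 0.127 = 0.233.
P(Outcome=pass) = 0.101 + 0.092 + 0.017 + 0.116 = 0.326.
Product: 0.233 × 0.326 = 0.0760.

0.0760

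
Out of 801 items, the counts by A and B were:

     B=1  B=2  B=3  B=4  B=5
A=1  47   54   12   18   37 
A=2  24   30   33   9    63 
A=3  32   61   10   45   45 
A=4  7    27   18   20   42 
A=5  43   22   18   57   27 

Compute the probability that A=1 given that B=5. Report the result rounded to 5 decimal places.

Total with B=5: 37 + 63 + 45 + 42 + 27 = 214.
P(A=1 | B=5) = 37/214 = 0.17290.

0.17290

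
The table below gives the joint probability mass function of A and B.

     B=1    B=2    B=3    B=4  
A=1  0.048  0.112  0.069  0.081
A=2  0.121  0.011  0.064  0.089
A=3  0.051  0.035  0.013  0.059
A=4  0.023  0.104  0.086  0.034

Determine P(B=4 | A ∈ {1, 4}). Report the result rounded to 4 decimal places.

P(A=1) = 0.048 + 0.112 + 0.069 + 0.081 = 0.310.
P(A=4) = 0.023 + 0.104 + 0.086 + 0.034 = 0.247.
P(A ∈ {1, 4}) = 0.310 + 0.247 = 0.557; P(B=4, A ∈ {1, 4}) = 0.081 + 0.034 = 0.115.
P(B=4 | A ∈ {1, 4}) = 0.115/0.557 = 0.2065.

0.2065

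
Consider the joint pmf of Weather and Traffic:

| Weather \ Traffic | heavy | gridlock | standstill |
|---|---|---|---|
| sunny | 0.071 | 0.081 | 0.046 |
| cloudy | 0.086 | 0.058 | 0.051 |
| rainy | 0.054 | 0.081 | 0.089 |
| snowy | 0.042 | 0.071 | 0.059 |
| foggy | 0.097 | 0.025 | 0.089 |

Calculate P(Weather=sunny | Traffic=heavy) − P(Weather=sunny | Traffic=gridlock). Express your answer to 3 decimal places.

-0.053

P(Traffic=heavy) = 0.071 + 0.086 + 0.054 + 0.042 + 0.097 = 0.350; P(Weather=sunny | Traffic=heavy) = 0.071/0.350 = 0.2029.
P(Traffic=gridlock) = 0.081 + 0.058 + 0.081 + 0.071 + 0.025 = 0.316; P(Weather=sunny | Traffic=gridlock) = 0.081/0.316 = 0.2563.
Difference = -0.053.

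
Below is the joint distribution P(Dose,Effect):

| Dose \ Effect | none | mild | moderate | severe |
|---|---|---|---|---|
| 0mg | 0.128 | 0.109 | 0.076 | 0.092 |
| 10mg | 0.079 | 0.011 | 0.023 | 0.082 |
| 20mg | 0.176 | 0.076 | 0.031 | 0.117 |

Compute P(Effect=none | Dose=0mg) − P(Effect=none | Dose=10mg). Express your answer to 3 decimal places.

P(Dose=0mg) = 0.128 + 0.109 + 0.076 + 0.092 = 0.405; P(Effect=none | Dose=0mg) = 0.128/0.405 = 0.3160.
P(Dose=10mg) = 0.079 + 0.011 + 0.023 + 0.082 = 0.195; P(Effect=none | Dose=10mg) = 0.079/0.195 = 0.4051.
Difference = -0.089.

-0.089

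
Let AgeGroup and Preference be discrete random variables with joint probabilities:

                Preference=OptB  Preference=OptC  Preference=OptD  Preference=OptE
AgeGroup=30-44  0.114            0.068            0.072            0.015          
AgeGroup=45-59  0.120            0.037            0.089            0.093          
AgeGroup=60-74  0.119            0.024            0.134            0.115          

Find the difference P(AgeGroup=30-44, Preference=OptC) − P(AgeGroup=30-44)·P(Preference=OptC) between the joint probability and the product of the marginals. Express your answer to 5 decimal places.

P(AgeGroup=30-44) = 0.114 + 0.068 + 0.072 + 0.015 = 0.269.
P(Preference=OptC) = 0.068 + 0.037 + 0.024 = 0.129.
P(AgeGroup=30-44, Preference=OptC) − P(AgeGroup=30-44)P(Preference=OptC) = 0.068 − 0.269×0.129 = 0.03330.

0.03330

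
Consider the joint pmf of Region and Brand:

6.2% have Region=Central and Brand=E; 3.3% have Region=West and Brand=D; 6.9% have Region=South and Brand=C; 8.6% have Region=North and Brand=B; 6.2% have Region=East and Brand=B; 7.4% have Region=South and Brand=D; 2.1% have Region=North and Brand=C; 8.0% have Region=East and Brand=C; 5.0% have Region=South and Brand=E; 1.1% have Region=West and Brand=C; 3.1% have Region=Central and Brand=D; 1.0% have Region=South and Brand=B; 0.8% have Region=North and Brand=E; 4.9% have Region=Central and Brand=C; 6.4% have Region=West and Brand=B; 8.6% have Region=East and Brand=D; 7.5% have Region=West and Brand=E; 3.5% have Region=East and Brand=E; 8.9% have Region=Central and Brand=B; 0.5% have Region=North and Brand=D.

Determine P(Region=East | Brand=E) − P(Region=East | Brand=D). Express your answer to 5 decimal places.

-0.22337

P(Brand=E) = 0.008 + 0.050 + 0.035 + 0.075 + 0.062 = 0.230; P(Region=East | Brand=E) = 0.035/0.230 = 0.152174.
P(Brand=D) = 0.005 + 0.074 + 0.086 + 0.033 + 0.031 = 0.229; P(Region=East | Brand=D) = 0.086/0.229 = 0.375546.
Difference = -0.22337.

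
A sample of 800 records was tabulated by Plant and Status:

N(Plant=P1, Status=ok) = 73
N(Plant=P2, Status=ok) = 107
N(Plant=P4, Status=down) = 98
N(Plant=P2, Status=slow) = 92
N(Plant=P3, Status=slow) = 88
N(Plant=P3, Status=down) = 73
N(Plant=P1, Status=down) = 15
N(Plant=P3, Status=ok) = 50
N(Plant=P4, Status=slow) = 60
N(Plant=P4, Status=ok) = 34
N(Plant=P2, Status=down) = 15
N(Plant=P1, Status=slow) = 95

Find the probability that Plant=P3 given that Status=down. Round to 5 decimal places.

Total with Status=down: 15 + 15 + 73 + 98 = 201.
P(Plant=P3 | Status=down) = 73/201 = 0.36318.

0.36318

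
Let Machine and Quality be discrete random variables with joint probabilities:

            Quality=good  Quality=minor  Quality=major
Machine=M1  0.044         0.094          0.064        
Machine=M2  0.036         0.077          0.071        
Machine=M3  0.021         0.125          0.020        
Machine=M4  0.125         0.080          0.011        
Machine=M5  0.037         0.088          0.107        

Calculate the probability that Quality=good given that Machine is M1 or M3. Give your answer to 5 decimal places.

0.17663

P(Machine=M1) = 0.044 + 0.094 + 0.064 = 0.202.
P(Machine=M3) = 0.021 + 0.125 + 0.020 = 0.166.
P(Machine ∈ {M1, M3}) = 0.202 + 0.166 = 0.368; P(Quality=good, Machine ∈ {M1, M3}) = 0.044 + 0.021 = 0.065.
P(Quality=good | Machine ∈ {M1, M3}) = 0.065/0.368 = 0.17663.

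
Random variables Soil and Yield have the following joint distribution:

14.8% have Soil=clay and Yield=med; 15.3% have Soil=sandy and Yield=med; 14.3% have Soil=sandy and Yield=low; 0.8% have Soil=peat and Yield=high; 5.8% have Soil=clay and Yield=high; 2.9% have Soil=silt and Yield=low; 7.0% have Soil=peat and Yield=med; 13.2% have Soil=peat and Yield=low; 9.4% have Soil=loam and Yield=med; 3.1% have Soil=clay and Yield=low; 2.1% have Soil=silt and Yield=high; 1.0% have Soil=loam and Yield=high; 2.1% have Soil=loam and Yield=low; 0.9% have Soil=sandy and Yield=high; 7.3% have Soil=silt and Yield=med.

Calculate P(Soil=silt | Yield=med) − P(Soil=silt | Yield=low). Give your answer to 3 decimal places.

P(Yield=med) = 0.153 + 0.094 + 0.148 + 0.073 + 0.070 = 0.538; P(Soil=silt | Yield=med) = 0.073/0.538 = 0.1357.
P(Yield=low) = 0.143 + 0.021 + 0.031 + 0.029 + 0.132 = 0.356; P(Soil=silt | Yield=low) = 0.029/0.356 = 0.0815.
Difference = 0.054.

0.054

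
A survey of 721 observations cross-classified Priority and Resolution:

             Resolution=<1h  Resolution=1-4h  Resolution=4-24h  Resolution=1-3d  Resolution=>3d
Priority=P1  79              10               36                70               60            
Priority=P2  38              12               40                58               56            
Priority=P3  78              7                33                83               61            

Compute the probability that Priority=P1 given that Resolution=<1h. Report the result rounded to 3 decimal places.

0.405

Total with Resolution=<1h: 79 + 38 + 78 = 195.
P(Priority=P1 | Resolution=<1h) = 79/195 = 0.405.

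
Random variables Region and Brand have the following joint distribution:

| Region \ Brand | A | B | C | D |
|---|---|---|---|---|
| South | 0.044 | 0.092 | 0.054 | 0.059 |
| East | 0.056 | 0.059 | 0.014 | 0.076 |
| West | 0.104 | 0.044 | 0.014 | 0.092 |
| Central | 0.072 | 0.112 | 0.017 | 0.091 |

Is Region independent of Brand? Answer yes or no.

no

P(Region=West) = 0.254 and P(Brand=B) = 0.307, so their product is 0.07798, but P(Region=West, Brand=B) = 0.044. Since these differ, Region and Brand are not independent.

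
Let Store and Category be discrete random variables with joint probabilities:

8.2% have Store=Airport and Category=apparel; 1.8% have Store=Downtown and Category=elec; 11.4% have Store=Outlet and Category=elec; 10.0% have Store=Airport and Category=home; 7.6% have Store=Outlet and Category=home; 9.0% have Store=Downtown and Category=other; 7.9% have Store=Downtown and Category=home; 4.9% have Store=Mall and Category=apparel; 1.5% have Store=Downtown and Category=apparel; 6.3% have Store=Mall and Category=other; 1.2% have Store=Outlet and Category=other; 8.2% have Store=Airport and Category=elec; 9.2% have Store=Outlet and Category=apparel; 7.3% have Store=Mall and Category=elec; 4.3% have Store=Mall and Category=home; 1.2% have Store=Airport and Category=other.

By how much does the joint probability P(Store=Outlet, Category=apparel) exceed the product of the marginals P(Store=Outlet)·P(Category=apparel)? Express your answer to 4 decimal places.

0.0220

P(Store=Outlet) = 0.092 + 0.114 + 0.076 + 0.012 = 0.294.
P(Category=apparel) = 0.015 + 0.049 + 0.082 + 0.092 = 0.238.
P(Store=Outlet, Category=apparel) − P(Store=Outlet)P(Category=apparel) = 0.092 − 0.294×0.238 = 0.0220.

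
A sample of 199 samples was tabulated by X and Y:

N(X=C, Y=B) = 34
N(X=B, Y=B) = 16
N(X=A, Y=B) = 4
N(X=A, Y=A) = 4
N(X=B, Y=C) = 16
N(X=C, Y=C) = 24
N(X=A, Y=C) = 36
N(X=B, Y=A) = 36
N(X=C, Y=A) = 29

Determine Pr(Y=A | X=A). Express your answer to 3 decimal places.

Total with X=A: 4 + 4 + 36 = 44.
P(Y=A | X=A) = 4/44 = 0.091.

0.091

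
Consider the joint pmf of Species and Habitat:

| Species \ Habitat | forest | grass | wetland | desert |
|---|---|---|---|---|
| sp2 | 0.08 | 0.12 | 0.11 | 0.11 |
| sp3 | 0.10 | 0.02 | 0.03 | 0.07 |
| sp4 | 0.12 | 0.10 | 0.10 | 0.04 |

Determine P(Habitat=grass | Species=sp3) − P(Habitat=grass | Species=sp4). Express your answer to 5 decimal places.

-0.18687

P(Species=sp3) = 0.10 + 0.02 + 0.03 + 0.07 = 0.22; P(Habitat=grass | Species=sp3) = 0.02/0.22 = 0.090909.
P(Species=sp4) = 0.12 + 0.10 + 0.10 + 0.04 = 0.36; P(Habitat=grass | Species=sp4) = 0.10/0.36 = 0.277778.
Difference = -0.18687.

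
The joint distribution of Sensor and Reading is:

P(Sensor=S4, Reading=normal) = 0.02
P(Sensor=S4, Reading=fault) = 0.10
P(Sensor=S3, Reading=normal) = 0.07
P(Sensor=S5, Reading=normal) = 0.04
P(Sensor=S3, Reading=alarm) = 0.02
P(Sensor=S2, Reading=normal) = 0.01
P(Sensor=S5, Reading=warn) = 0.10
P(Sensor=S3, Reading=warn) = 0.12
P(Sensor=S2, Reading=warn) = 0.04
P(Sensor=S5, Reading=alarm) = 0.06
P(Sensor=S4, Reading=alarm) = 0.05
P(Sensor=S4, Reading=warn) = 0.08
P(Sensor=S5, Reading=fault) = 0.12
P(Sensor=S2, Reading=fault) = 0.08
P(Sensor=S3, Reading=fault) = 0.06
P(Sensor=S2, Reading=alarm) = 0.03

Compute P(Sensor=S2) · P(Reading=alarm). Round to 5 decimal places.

0.02560

P(Sensor=S2) = 0.01 + 0.04 + 0.03 + 0.08 = 0.16.
P(Reading=alarm) = 0.03 + 0.02 + 0.05 + 0.06 = 0.16.
Product: 0.16 × 0.16 = 0.02560.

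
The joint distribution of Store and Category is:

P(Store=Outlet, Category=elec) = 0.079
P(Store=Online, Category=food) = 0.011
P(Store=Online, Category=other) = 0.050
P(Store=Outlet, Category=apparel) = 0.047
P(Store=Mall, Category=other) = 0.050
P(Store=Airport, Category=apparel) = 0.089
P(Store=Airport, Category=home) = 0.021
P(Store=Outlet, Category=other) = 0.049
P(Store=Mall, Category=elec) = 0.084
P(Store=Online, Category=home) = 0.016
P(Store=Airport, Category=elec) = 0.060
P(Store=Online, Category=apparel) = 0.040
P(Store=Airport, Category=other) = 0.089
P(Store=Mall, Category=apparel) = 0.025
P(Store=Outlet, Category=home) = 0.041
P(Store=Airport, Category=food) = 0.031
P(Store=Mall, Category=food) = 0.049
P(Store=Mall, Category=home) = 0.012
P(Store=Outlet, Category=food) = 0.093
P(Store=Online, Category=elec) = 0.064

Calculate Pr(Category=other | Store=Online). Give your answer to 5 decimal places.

0.27624

P(Store=Online) = 0.011 + 0.040 + 0.064 + 0.016 + 0.050 = 0.181.
P(Category=other | Store=Online) = 0.050/0.181 = 0.27624.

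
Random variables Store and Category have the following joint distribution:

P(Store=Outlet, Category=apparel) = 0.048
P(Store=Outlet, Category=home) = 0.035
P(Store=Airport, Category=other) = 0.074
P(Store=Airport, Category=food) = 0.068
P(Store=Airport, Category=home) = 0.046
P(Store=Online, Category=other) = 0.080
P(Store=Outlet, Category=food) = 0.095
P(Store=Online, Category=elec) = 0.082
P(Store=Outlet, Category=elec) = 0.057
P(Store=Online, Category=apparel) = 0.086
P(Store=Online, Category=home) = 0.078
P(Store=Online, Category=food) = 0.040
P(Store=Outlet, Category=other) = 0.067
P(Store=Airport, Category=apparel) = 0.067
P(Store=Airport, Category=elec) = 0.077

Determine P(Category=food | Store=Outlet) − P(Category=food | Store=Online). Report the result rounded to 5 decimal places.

P(Store=Outlet) = 0.095 + 0.048 + 0.057 + 0.035 + 0.067 = 0.302; P(Category=food | Store=Outlet) = 0.095/0.302 = 0.314570.
P(Store=Online) = 0.040 + 0.086 + 0.082 + 0.078 + 0.080 = 0.366; P(Category=food | Store=Online) = 0.040/0.366 = 0.109290.
Difference = 0.20528.

0.20528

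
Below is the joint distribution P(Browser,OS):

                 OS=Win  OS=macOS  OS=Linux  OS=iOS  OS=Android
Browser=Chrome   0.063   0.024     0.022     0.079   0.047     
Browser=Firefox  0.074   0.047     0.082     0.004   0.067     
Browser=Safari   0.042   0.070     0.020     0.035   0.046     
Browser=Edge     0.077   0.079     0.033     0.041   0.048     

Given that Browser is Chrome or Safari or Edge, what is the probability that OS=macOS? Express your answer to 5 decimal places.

P(Browser=Chrome) = 0.063 + 0.024 + 0.022 + 0.079 + 0.047 = 0.235.
P(Browser=Safari) = 0.042 + 0.070 + 0.020 + 0.035 + 0.046 = 0.213.
P(Browser=Edge) = 0.077 + 0.079 + 0.033 + 0.041 + 0.048 = 0.278.
P(Browser ∈ {Chrome, Safari, Edge}) = 0.235 + 0.213 + 0.278 = 0.726; P(OS=macOS, Browser ∈ {Chrome, Safari, Edge}) = 0.024 + 0.070 + 0.079 = 0.173.
P(OS=macOS | Browser ∈ {Chrome, Safari, Edge}) = 0.173/0.726 = 0.23829.

0.23829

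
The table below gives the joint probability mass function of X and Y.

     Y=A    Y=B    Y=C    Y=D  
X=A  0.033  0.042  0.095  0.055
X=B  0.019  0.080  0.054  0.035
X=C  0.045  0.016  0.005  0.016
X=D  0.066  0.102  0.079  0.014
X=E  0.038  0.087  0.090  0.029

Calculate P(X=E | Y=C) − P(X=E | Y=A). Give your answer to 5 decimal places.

P(Y=C) = 0.095 + 0.054 + 0.005 + 0.079 + 0.090 = 0.323; P(X=E | Y=C) = 0.090/0.323 = 0.278638.
P(Y=A) = 0.033 + 0.019 + 0.045 + 0.066 + 0.038 = 0.201; P(X=E | Y=A) = 0.038/0.201 = 0.189055.
Difference = 0.08958.

0.08958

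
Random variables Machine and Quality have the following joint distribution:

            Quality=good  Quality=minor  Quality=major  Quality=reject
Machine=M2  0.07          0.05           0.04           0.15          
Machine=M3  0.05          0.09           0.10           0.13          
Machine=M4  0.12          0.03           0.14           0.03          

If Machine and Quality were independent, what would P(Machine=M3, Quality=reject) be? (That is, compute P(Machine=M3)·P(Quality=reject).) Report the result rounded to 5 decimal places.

0.11470

P(Machine=M3) = 0.05 + 0.09 + 0.10 + 0.13 = 0.37.
P(Quality=reject) = 0.15 + 0.13 + 0.03 = 0.31.
Product: 0.37 × 0.31 = 0.11470.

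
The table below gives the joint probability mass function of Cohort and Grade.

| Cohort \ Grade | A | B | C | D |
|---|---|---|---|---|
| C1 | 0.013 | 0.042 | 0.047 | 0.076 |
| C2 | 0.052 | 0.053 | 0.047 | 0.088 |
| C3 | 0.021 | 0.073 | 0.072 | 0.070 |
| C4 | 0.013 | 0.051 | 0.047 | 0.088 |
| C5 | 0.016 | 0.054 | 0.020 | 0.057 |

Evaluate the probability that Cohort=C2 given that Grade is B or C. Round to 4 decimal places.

P(Grade=B) = 0.042 + 0.053 + 0.073 + 0.051 + 0.054 = 0.273.
P(Grade=C) = 0.047 + 0.047 + 0.072 + 0.047 + 0.020 = 0.233.
P(Grade ∈ {B, C}) = 0.273 + 0.233 = 0.506; P(Cohort=C2, Grade ∈ {B, C}) = 0.053 + 0.047 = 0.100.
P(Cohort=C2 | Grade ∈ {B, C}) = 0.100/0.506 = 0.1976.

0.1976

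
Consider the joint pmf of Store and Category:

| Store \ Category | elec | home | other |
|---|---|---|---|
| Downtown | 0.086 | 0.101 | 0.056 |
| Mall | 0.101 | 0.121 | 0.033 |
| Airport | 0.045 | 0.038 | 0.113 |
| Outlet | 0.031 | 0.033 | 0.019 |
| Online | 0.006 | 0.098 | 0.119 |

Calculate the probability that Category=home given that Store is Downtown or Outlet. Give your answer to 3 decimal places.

P(Store=Downtown) = 0.086 + 0.101 + 0.056 = 0.243.
P(Store=Outlet) = 0.031 + 0.033 + 0.019 = 0.083.
P(Store ∈ {Downtown, Outlet}) = 0.243 + 0.083 = 0.326; P(Category=home, Store ∈ {Downtown, Outlet}) = 0.101 + 0.033 = 0.134.
P(Category=home | Store ∈ {Downtown, Outlet}) = 0.134/0.326 = 0.411.

0.411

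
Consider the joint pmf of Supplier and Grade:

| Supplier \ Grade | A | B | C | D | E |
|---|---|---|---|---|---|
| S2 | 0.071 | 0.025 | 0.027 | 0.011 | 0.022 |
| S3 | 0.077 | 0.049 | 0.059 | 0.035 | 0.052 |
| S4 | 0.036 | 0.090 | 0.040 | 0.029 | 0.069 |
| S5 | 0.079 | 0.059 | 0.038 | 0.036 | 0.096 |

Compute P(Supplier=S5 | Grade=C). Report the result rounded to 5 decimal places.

P(Grade=C) = 0.027 + 0.059 + 0.040 + 0.038 = 0.164.
P(Supplier=S5 | Grade=C) = 0.038/0.164 = 0.23171.

0.23171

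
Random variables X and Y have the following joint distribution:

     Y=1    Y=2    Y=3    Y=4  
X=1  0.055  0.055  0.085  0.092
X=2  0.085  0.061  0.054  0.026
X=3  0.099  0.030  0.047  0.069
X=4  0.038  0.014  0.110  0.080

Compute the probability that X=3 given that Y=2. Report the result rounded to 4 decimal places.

0.1875

P(Y=2) = 0.055 + 0.061 + 0.030 + 0.014 = 0.160.
P(X=3 | Y=2) = 0.030/0.160 = 0.1875.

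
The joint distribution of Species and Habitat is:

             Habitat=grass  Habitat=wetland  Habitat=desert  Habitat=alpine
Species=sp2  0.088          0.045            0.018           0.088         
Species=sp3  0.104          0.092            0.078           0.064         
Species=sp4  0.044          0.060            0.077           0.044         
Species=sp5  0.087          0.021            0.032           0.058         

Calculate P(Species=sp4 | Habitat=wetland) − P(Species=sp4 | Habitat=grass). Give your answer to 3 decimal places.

0.139

P(Habitat=wetland) = 0.045 + 0.092 + 0.060 + 0.021 = 0.218; P(Species=sp4 | Habitat=wetland) = 0.060/0.218 = 0.2752.
P(Habitat=grass) = 0.088 + 0.104 + 0.044 + 0.087 = 0.323; P(Species=sp4 | Habitat=grass) = 0.044/0.323 = 0.1362.
Difference = 0.139.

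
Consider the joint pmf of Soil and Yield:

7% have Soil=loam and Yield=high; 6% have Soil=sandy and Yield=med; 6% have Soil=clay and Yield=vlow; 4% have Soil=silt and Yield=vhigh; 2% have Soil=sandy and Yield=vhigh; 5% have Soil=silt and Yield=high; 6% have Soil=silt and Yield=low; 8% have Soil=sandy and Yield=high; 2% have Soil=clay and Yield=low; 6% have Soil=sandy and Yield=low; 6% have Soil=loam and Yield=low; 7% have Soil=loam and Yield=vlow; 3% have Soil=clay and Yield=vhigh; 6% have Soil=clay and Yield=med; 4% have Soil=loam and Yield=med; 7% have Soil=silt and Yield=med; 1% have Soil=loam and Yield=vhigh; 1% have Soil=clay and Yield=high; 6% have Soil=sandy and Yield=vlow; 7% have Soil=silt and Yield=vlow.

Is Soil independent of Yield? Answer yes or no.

P(Soil=clay) = 0.18 and P(Yield=high) = 0.21, so their product is 0.0378, but P(Soil=clay, Yield=high) = 0.01. Since these differ, Soil and Yield are not independent.

no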